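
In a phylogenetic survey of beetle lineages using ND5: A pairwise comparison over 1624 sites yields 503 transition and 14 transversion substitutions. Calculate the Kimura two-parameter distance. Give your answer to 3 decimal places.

P = 503/1624 ≈ 0.309729 and Q = 14/1624 ≈ 0.008621.
Under the Kimura two-parameter model, d = −½ ln(1 − 2P − Q) − ¼ ln(1 − 2Q).
1 − 2P − Q = 0.371921, giving −½ ln(0.371921) = 0.494537.
1 − 2Q = 0.982758, giving −¼ ln(0.982758) = 0.004348.
d = 0.494537 + 0.004348 = 0.498885.

0.499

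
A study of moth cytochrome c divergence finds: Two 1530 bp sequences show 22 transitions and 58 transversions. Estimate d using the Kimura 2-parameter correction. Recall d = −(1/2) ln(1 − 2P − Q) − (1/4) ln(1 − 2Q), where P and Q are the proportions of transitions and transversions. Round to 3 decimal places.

P = 22/1530 ≈ 0.014379 and Q = 58/1530 ≈ 0.037908.
Under the Kimura two-parameter model, d = −½ ln(1 − 2P − Q) − ¼ ln(1 − 2Q).
1 − 2P − Q = 0.933334, giving −½ ln(0.933334) = 0.034496.
1 − 2Q = 0.924184, giving −¼ ln(0.924184) = 0.019711.
d = 0.034496 + 0.019711 = 0.054207.

0.054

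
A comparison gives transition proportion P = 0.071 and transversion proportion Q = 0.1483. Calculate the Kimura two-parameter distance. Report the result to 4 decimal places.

Under the Kimura two-parameter model, d = −½ ln(1 − 2P − Q) − ¼ ln(1 − 2Q).
1 − 2P − Q = 0.7097, giving −½ ln(0.7097) = 0.171456.
1 − 2Q = 0.7034, giving −¼ ln(0.7034) = 0.087957.
d = 0.171456 + 0.087957 = 0.259413.

0.2594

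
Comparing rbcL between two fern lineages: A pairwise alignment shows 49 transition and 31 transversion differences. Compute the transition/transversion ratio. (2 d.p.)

1.58

R = 49/31 = 1.580645… ≈ 1.58 (to 2 d.p.).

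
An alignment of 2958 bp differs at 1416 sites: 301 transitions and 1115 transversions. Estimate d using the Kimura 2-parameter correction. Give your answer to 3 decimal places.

0.785

P = 301/2958 ≈ 0.101758 and Q = 1115/2958 ≈ 0.376944.
Under the Kimura two-parameter model, d = −½ ln(1 − 2P − Q) − ¼ ln(1 − 2Q).
1 − 2P − Q = 0.41954, giving −½ ln(0.41954) = 0.434298.
1 − 2Q = 0.246112, giving −¼ ln(0.246112) = 0.350492.
d = 0.434298 + 0.350492 = 0.784790.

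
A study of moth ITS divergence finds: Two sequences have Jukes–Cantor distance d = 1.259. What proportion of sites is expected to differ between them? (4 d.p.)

p = (3/4)(1 − e^(−4d/3)) = 0.75 × (1 − e^(-1.678667)) = 0.75 × (1 − 0.186623) = 0.610033.

0.6100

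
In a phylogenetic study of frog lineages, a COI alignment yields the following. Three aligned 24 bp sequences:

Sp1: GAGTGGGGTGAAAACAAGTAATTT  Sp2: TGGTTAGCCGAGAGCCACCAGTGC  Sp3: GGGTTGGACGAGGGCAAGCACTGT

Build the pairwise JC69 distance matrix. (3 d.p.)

Sp1–Sp2: 14/24 sites differ → p ≈ 0.583333, d = −0.75 ln(1 − 0.777777) = 1.128055 ≈ 1.128.
Sp1–Sp3: 10/24 sites differ → p ≈ 0.416667, d = −0.75 ln(1 − 0.555556) = 0.608198 ≈ 0.608.
Sp2–Sp3: 8/24 sites differ → p ≈ 0.333333, d = −0.75 ln(1 − 0.444444) = 0.440839 ≈ 0.441.

d(Sp1,Sp2) = 1.128, d(Sp1,Sp3) = 0.608, d(Sp2,Sp3) = 0.441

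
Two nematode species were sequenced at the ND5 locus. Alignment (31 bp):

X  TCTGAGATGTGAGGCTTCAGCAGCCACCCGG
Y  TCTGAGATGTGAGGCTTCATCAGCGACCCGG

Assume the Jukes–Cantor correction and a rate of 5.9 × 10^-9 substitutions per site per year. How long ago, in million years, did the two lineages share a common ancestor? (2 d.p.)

The sequences differ at 2 of 31 sites (20, 25), so p = 2/31 ≈ 0.064516.
d = −(3/4) ln(1 − 4p/3) = −0.75 ln(1 − 0.086021) = −0.75 ln(0.913979)
  = −0.75 × (-0.089948) = 0.067461 substitutions/site.
Under a molecular clock d = 2μt, so t = d/(2μ) = 0.067461 / (2 × 5.9 × 10^-9) = 5.72 million years.

5.72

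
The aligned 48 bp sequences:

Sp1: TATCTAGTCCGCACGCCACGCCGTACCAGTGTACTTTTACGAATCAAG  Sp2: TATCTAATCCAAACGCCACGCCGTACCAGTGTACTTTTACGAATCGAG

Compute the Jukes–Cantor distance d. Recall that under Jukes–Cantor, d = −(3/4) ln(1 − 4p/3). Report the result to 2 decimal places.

0.09

The sequences differ at 4 of 48 sites (7, 11, 12, 46), so p = 4/48 ≈ 0.083333.
d = −(3/4) ln(1 − 4p/3) = −0.75 ln(1 − 0.111111) = −0.75 ln(0.888889)
  = −0.75 × (-0.117783) = 0.088337 substitutions/site.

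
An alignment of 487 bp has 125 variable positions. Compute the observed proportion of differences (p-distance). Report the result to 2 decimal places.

p = 125/487 = 0.256673… ≈ 0.26 (to 2 d.p.).

0.26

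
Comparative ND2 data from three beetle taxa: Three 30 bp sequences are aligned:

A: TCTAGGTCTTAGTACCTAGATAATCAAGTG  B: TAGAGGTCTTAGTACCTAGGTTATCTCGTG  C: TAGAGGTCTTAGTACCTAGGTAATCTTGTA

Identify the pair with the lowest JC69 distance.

B and C

A–B: 6/30 differ, p = 0.200, d = 0.233.
A–C: 6/30 differ, p = 0.200, d = 0.233.
B–C: 3/30 differ, p = 0.100, d = 0.107.
The smallest distance is between B and C.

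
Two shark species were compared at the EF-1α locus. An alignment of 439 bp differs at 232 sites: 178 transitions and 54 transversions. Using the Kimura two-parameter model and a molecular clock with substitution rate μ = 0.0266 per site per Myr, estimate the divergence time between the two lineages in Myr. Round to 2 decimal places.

26.86

P = 178/439 ≈ 0.405467 and Q = 54/439 ≈ 0.123007.
Under the Kimura two-parameter model, d = −½ ln(1 − 2P − Q) − ¼ ln(1 − 2Q).
1 − 2P − Q = 0.066059, giving −½ ln(0.066059) = 1.358603.
1 − 2Q = 0.753986, giving −¼ ln(0.753986) = 0.070595.
d = 1.358603 + 0.070595 = 1.429198.
Under a molecular clock d = 2μt, so t = d/(2μ) = 1.429198 / (2 × 0.0266) = 26.86 Myr.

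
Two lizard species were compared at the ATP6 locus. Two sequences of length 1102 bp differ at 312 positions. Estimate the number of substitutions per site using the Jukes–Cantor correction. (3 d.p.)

0.356

p = 312/1102 ≈ 0.283122.
d = −(3/4) ln(1 − 4p/3) = −0.75 ln(1 − 0.377496) = −0.75 ln(0.622504)
  = −0.75 × (-0.474005) = 0.355504 substitutions/site.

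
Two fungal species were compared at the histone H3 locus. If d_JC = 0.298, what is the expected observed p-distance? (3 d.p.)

p = (3/4)(1 − e^(−4d/3)) = 0.75 × (1 − e^(-0.397333)) = 0.75 × (1 − 0.672110) = 0.245918.

0.246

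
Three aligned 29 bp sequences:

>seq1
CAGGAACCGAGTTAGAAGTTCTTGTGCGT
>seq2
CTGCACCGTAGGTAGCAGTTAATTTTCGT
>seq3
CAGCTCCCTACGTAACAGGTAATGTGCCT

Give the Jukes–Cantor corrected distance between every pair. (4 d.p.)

d(seq1,seq2) = 0.5285, d(seq1,seq3) = 0.6018, d(seq2,seq3) = 0.4006

seq1–seq2: 11/29 sites differ → p ≈ 0.37931, d = −0.75 ln(1 − 0.505747) = 0.528531 ≈ 0.5285.
seq1–seq3: 12/29 sites differ → p ≈ 0.413793, d = −0.75 ln(1 − 0.551724) = 0.601760 ≈ 0.6018.
seq2–seq3: 9/29 sites differ → p ≈ 0.310345, d = −0.75 ln(1 − 0.413793) = 0.400562 ≈ 0.4006.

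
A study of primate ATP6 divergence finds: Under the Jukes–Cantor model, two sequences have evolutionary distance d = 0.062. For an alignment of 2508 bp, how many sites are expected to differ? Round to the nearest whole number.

149

Invert JC69: p = (3/4)(1 − e^(−4d/3)) = 0.75 × (1 − e^(-0.082667)) = 0.75 × (1 − 0.920658) = 0.059507.
Expected differing sites = pL ≈ 0.059507 × 2508 = 149.243556 ≈ 149.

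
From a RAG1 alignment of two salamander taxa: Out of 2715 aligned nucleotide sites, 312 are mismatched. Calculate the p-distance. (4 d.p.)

p = 312/2715 = 0.114917… ≈ 0.1149 (to 4 d.p.).

0.1149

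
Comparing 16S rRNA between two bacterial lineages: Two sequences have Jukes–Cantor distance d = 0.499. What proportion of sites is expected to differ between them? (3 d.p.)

p = (3/4)(1 − e^(−4d/3)) = 0.75 × (1 − e^(-0.665333)) = 0.75 × (1 − 0.514102) = 0.364424.

0.364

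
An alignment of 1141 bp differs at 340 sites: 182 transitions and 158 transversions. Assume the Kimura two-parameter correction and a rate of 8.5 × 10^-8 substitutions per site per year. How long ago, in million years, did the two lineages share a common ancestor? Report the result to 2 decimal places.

2.28

P = 182/1141 ≈ 0.159509 and Q = 158/1141 ≈ 0.138475.
Under the Kimura two-parameter model, d = −½ ln(1 − 2P − Q) − ¼ ln(1 − 2Q).
1 − 2P − Q = 0.542507, giving −½ ln(0.542507) = 0.305777.
1 − 2Q = 0.72305, giving −¼ ln(0.72305) = 0.081069.
d = 0.305777 + 0.081069 = 0.386846.
Under a molecular clock d = 2μt, so t = d/(2μ) = 0.386846 / (2 × 8.5 × 10^-8) = 2.28 million years.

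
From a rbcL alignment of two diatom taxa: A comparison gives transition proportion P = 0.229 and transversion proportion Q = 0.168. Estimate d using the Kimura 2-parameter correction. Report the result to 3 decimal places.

Under the Kimura two-parameter model, d = −½ ln(1 − 2P − Q) − ¼ ln(1 − 2Q).
1 − 2P − Q = 0.374, giving −½ ln(0.374) = 0.491750.
1 − 2Q = 0.664, giving −¼ ln(0.664) = 0.102368.
d = 0.491750 + 0.102368 = 0.594118.

0.594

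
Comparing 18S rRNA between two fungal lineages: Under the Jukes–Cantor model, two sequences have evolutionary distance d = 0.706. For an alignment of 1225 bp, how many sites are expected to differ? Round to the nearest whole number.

560

Invert JC69: p = (3/4)(1 − e^(−4d/3)) = 0.75 × (1 − e^(-0.941333)) = 0.75 × (1 − 0.390107) = 0.457420.
Expected differing sites = pL ≈ 0.457420 × 1225 = 560.3395 ≈ 560.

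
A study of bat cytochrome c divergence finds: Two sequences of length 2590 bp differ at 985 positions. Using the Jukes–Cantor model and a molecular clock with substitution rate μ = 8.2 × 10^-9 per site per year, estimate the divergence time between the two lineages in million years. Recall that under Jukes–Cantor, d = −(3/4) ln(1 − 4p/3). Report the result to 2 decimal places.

32.35

p = 985/2590 ≈ 0.380309.
d = −(3/4) ln(1 − 4p/3) = −0.75 ln(1 − 0.507079) = −0.75 ln(0.492921)
  = −0.75 × (-0.707406) = 0.530555 substitutions/site.
Under a molecular clock d = 2μt, so t = d/(2μ) = 0.530555 / (2 × 8.2 × 10^-9) = 32.35 million years.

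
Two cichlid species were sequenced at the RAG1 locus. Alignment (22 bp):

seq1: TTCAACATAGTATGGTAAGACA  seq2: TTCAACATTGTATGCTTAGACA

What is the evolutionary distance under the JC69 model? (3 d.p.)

0.151

The sequences differ at 3 of 22 sites (9, 15, 17), so p = 3/22 ≈ 0.136364.
d = −(3/4) ln(1 − 4p/3) = −0.75 ln(1 − 0.181819) = −0.75 ln(0.818181)
  = −0.75 × (-0.200672) = 0.150504 substitutions/site.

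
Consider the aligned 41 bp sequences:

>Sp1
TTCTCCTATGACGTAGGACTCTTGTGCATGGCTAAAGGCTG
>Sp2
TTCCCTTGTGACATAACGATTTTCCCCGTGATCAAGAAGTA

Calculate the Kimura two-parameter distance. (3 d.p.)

Of 41 sites, 16 differences are transitions and 5 are transversions, so P = 16/41 ≈ 0.390244 and Q = 5/41 ≈ 0.121951.
Under the Kimura two-parameter model, d = −½ ln(1 − 2P − Q) − ¼ ln(1 − 2Q).
1 − 2P − Q = 0.097561, giving −½ ln(0.097561) = 1.163639.
1 − 2Q = 0.756098, giving −¼ ln(0.756098) = 0.069896.
d = 1.163639 + 0.069896 = 1.233535.

1.234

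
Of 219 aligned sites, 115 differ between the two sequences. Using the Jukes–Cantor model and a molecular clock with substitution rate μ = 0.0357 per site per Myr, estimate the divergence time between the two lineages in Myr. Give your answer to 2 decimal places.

p = 115/219 ≈ 0.525114.
d = −(3/4) ln(1 − 4p/3) = −0.75 ln(1 − 0.700152) = −0.75 ln(0.299848)
  = −0.75 × (-1.204480) = 0.903360 substitutions/site.
Under a molecular clock d = 2μt, so t = d/(2μ) = 0.903360 / (2 × 0.0357) = 12.65 Myr.

12.65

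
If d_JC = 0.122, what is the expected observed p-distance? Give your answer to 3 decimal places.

p = (3/4)(1 − e^(−4d/3)) = 0.75 × (1 − e^(-0.162667)) = 0.75 × (1 − 0.849874) = 0.112595.

0.113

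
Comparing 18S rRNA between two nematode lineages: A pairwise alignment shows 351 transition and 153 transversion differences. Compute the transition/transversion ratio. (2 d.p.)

2.29

R = 351/153 = 2.294117… ≈ 2.29 (to 2 d.p.).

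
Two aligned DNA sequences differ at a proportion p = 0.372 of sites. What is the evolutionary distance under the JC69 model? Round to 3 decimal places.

d = −(3/4) ln(1 − 4p/3) = −0.75 ln(1 − 0.496) = −0.75 ln(0.504)
  = −0.75 × (-0.685179) = 0.513884 substitutions/site.

0.514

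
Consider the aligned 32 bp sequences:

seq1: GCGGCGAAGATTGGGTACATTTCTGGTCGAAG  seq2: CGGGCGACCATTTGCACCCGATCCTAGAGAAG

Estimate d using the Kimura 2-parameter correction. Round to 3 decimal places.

Of 32 sites, 2 differences are transitions and 14 are transversions, so P = 2/32 = 0.0625 and Q = 14/32 = 0.4375.
Under the Kimura two-parameter model, d = −½ ln(1 − 2P − Q) − ¼ ln(1 − 2Q).
1 − 2P − Q = 0.4375, giving −½ ln(0.4375) = 0.413339.
1 − 2Q = 0.125, giving −¼ ln(0.125) = 0.519860.
d = 0.413339 + 0.519860 = 0.933199.

0.933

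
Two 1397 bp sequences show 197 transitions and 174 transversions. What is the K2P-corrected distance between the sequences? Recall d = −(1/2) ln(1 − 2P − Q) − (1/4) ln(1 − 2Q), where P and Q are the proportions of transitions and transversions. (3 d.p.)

0.333

P = 197/1397 ≈ 0.141016 and Q = 174/1397 ≈ 0.124553.
Under the Kimura two-parameter model, d = −½ ln(1 − 2P − Q) − ¼ ln(1 − 2Q).
1 − 2P − Q = 0.593415, giving −½ ln(0.593415) = 0.260931.
1 − 2Q = 0.750894, giving −¼ ln(0.750894) = 0.071623.
d = 0.260931 + 0.071623 = 0.332554.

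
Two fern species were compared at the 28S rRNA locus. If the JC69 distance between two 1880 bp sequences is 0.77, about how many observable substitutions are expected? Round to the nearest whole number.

Invert JC69: p = (3/4)(1 − e^(−4d/3)) = 0.75 × (1 − e^(-1.026667)) = 0.75 × (1 − 0.358199) = 0.481351.
Expected differing sites = pL ≈ 0.481351 × 1880 = 904.93988 ≈ 905.

905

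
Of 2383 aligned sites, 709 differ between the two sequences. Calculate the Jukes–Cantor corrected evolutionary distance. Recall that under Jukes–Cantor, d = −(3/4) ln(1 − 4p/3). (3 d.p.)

p = 709/2383 ≈ 0.297524.
d = −(3/4) ln(1 − 4p/3) = −0.75 ln(1 − 0.396699) = −0.75 ln(0.603301)
  = −0.75 × (-0.505339) = 0.379004 substitutions/site.

0.379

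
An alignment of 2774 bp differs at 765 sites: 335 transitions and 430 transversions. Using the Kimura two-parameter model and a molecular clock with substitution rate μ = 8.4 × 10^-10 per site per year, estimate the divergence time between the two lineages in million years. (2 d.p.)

P = 335/2774 ≈ 0.120764 and Q = 430/2774 ≈ 0.155011.
Under the Kimura two-parameter model, d = −½ ln(1 − 2P − Q) − ¼ ln(1 − 2Q).
1 − 2P − Q = 0.603461, giving −½ ln(0.603461) = 0.252537.
1 − 2Q = 0.689978, giving −¼ ln(0.689978) = 0.092774.
d = 0.252537 + 0.092774 = 0.345311.
Under a molecular clock d = 2μt, so t = d/(2μ) = 0.345311 / (2 × 8.4 × 10^-10) = 205.54 million years.

205.54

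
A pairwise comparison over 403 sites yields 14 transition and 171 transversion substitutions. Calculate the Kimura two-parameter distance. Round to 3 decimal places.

0.812

P = 14/403 ≈ 0.034739 and Q = 171/403 ≈ 0.424318.
Under the Kimura two-parameter model, d = −½ ln(1 − 2P − Q) − ¼ ln(1 − 2Q).
1 − 2P − Q = 0.506204, giving −½ ln(0.506204) = 0.340408.
1 − 2Q = 0.151364, giving −¼ ln(0.151364) = 0.472017.
d = 0.340408 + 0.472017 = 0.812425.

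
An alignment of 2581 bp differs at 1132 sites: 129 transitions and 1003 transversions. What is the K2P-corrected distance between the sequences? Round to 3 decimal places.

0.711

P = 129/2581 ≈ 0.049981 and Q = 1003/2581 ≈ 0.388609.
Under the Kimura two-parameter model, d = −½ ln(1 − 2P − Q) − ¼ ln(1 − 2Q).
1 − 2P − Q = 0.511429, giving −½ ln(0.511429) = 0.335273.
1 − 2Q = 0.222782, giving −¼ ln(0.222782) = 0.375390.
d = 0.335273 + 0.375390 = 0.710663.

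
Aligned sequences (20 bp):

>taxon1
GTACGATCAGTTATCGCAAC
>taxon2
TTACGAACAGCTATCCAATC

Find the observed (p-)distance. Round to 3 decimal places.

The sequences differ at 6 of 20 positions (sites 1, 7, 11, 16, 17, 19).
p = 6/20 = 0.300.

0.300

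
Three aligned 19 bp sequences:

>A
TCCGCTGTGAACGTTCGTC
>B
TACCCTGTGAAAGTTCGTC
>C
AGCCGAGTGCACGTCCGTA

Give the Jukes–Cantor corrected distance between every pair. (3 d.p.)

A–B: 3/19 sites differ → p ≈ 0.157895, d = −0.75 ln(1 − 0.210527) = 0.177292 ≈ 0.177.
A–C: 8/19 sites differ → p ≈ 0.421053, d = −0.75 ln(1 − 0.561404) = 0.618132 ≈ 0.618.
B–C: 8/19 sites differ → p ≈ 0.421053, d = −0.75 ln(1 − 0.561404) = 0.618132 ≈ 0.618.

d(A,B) = 0.177, d(A,C) = 0.618, d(B,C) = 0.618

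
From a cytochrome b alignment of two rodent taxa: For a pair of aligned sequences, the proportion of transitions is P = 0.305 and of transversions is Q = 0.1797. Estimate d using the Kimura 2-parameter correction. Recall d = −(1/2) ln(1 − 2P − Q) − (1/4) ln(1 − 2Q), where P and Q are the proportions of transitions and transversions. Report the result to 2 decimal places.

Under the Kimura two-parameter model, d = −½ ln(1 − 2P − Q) − ¼ ln(1 − 2Q).
1 − 2P − Q = 0.2103, giving −½ ln(0.2103) = 0.779610.
1 − 2Q = 0.6406, giving −¼ ln(0.6406) = 0.111338.
d = 0.779610 + 0.111338 = 0.890948.

0.89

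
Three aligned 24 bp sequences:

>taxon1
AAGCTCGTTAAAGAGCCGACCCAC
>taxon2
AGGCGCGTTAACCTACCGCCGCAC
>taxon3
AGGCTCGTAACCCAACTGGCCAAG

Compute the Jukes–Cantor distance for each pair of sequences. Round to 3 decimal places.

taxon1–taxon2: 8/24 sites differ → p ≈ 0.333333, d = −0.75 ln(1 − 0.444444) = 0.440839 ≈ 0.441.
taxon1–taxon3: 10/24 sites differ → p ≈ 0.416667, d = −0.75 ln(1 − 0.555556) = 0.608198 ≈ 0.608.
taxon2–taxon3: 9/24 sites differ → p = 0.375, d = −0.75 ln(1 − 0.5) = 0.519860 ≈ 0.520.

d(taxon1,taxon2) = 0.441, d(taxon1,taxon3) = 0.608, d(taxon2,taxon3) = 0.520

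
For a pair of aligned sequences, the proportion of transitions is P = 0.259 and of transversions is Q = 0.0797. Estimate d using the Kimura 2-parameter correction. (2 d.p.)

Under the Kimura two-parameter model, d = −½ ln(1 − 2P − Q) − ¼ ln(1 − 2Q).
1 − 2P − Q = 0.4023, giving −½ ln(0.4023) = 0.455279.
1 − 2Q = 0.8406, giving −¼ ln(0.8406) = 0.043410.
d = 0.455279 + 0.043410 = 0.498689.

0.50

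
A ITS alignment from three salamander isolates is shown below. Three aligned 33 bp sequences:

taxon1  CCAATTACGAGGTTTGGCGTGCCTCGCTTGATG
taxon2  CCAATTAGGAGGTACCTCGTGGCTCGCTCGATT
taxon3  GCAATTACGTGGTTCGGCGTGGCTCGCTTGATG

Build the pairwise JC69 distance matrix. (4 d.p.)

taxon1–taxon2: 8/33 sites differ → p ≈ 0.242424, d = −0.75 ln(1 − 0.323232) = 0.292820 ≈ 0.2928.
taxon1–taxon3: 4/33 sites differ → p ≈ 0.121212, d = −0.75 ln(1 − 0.161616) = 0.132209 ≈ 0.1322.
taxon2–taxon3: 8/33 sites differ → p ≈ 0.242424, d = −0.75 ln(1 − 0.323232) = 0.292820 ≈ 0.2928.

d(taxon1,taxon2) = 0.2928, d(taxon1,taxon3) = 0.1322, d(taxon2,taxon3) = 0.2928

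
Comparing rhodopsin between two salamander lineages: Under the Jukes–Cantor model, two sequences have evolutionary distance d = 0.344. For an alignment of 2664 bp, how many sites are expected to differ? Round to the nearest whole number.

735

Invert JC69: p = (3/4)(1 − e^(−4d/3)) = 0.75 × (1 − e^(-0.458667)) = 0.75 × (1 − 0.632126) = 0.275906.
Expected differing sites = pL ≈ 0.275906 × 2664 = 735.013584 ≈ 735.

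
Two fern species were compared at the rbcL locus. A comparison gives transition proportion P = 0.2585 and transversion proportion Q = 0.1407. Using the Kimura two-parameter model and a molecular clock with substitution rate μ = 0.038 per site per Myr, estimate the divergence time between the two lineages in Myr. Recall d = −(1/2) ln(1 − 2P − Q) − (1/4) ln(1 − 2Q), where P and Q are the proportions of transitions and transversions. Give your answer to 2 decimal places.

Under the Kimura two-parameter model, d = −½ ln(1 − 2P − Q) − ¼ ln(1 − 2Q).
1 − 2P − Q = 0.3423, giving −½ ln(0.3423) = 0.536034.
1 − 2Q = 0.7186, giving −¼ ln(0.7186) = 0.082613.
d = 0.536034 + 0.082613 = 0.618647.
Under a molecular clock d = 2μt, so t = d/(2μ) = 0.618647 / (2 × 0.038) = 8.14 Myr.

8.14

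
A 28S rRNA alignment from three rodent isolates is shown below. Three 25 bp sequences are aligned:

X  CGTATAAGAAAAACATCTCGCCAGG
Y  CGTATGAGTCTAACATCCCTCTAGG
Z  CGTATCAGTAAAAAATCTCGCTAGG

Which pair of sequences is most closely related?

X and Z

X–Y: 7/25 differ, p = 0.280, d = 0.351.
X–Z: 4/25 differ, p = 0.160, d = 0.180.
Y–Z: 6/25 differ, p = 0.240, d = 0.289.
The smallest distance is between X and Z.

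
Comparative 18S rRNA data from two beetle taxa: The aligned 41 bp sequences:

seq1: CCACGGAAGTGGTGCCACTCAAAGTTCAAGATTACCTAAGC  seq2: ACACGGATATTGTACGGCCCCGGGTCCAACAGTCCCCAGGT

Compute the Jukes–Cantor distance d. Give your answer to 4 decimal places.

0.6603

The sequences differ at 18 of 41 sites, so p = 18/41 ≈ 0.439024.
d = −(3/4) ln(1 − 4p/3) = −0.75 ln(1 − 0.585365) = −0.75 ln(0.414635)
  = −0.75 × (-0.880357) = 0.660268 substitutions/site.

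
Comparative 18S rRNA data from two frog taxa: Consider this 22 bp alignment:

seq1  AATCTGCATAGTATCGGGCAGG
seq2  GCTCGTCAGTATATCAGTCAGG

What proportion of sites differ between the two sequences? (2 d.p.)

0.41

The sequences differ at 9 of 22 positions (sites 1, 2, 5, 6, 9, 10, 11, 16, 18).
p = 9/22 = 0.409090… ≈ 0.41 (to 2 d.p.).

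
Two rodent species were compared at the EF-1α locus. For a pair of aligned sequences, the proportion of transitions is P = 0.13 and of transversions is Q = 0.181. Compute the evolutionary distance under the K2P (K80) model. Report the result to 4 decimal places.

0.4032

Under the Kimura two-parameter model, d = −½ ln(1 − 2P − Q) − ¼ ln(1 − 2Q).
1 − 2P − Q = 0.559, giving −½ ln(0.559) = 0.290803.
1 − 2Q = 0.638, giving −¼ ln(0.638) = 0.112354.
d = 0.290803 + 0.112354 = 0.403157.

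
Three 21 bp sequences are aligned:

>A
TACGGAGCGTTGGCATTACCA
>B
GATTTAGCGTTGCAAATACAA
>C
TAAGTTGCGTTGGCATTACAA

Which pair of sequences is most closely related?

A and C

A–B: 8/21 differ, p = 0.381, d = 0.532.
A–C: 4/21 differ, p = 0.190, d = 0.220.
B–C: 7/21 differ, p = 0.333, d = 0.441.
The smallest distance is between A and C.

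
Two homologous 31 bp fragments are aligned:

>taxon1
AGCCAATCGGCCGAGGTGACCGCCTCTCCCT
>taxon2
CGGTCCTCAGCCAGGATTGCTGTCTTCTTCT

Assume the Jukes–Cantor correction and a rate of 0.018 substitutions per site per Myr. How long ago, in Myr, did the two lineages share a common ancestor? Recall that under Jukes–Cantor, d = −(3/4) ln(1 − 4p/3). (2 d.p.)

The sequences differ at 17 of 31 sites, so p = 17/31 ≈ 0.548387.
d = −(3/4) ln(1 − 4p/3) = −0.75 ln(1 − 0.731183) = −0.75 ln(0.268817)
  = −0.75 × (-1.313724) = 0.985293 substitutions/site.
Under a molecular clock d = 2μt, so t = d/(2μ) = 0.985293 / (2 × 0.018) = 27.37 Myr.

27.37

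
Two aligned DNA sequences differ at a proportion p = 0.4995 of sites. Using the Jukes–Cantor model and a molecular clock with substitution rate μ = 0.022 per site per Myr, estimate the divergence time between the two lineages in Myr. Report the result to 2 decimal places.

d = −(3/4) ln(1 − 4p/3) = −0.75 ln(1 − 0.666) = −0.75 ln(0.334)
  = −0.75 × (-1.096614) = 0.822461 substitutions/site.
Under a molecular clock d = 2μt, so t = d/(2μ) = 0.822461 / (2 × 0.022) = 18.69 Myr.

18.69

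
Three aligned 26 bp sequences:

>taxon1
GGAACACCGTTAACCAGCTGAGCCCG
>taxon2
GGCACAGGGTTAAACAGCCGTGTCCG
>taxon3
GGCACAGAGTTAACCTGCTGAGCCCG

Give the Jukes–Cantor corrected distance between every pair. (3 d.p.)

taxon1–taxon2: 7/26 sites differ → p ≈ 0.269231, d = −0.75 ln(1 − 0.358975) = 0.333515 ≈ 0.334.
taxon1–taxon3: 4/26 sites differ → p ≈ 0.153846, d = −0.75 ln(1 − 0.205128) = 0.172181 ≈ 0.172.
taxon2–taxon3: 6/26 sites differ → p ≈ 0.230769, d = −0.75 ln(1 − 0.307692) = 0.275793 ≈ 0.276.

d(taxon1,taxon2) = 0.334, d(taxon1,taxon3) = 0.172, d(taxon2,taxon3) = 0.276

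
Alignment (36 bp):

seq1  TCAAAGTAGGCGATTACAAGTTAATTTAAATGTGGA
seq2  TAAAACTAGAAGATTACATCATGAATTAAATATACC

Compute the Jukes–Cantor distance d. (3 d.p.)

The sequences differ at 13 of 36 sites, so p = 13/36 ≈ 0.361111.
d = −(3/4) ln(1 − 4p/3) = −0.75 ln(1 − 0.481481) = −0.75 ln(0.518519)
  = −0.75 × (-0.656779) = 0.492584 substitutions/site.

0.493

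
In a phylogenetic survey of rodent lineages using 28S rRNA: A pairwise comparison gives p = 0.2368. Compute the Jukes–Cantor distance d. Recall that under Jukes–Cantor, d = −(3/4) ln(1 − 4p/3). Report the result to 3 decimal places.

0.285

d = −(3/4) ln(1 − 4p/3) = −0.75 ln(1 − 0.315733) = −0.75 ln(0.684267)
  = −0.75 × (-0.379407) = 0.284555 substitutions/site.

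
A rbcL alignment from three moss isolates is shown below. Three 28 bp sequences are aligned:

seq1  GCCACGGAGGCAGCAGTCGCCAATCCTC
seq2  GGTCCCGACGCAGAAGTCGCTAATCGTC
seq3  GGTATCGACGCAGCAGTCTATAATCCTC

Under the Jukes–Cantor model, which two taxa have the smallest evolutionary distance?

seq2 and seq3

seq1–seq2: 8/28 differ, p = 0.286, d = 0.360.
seq1–seq3: 8/28 differ, p = 0.286, d = 0.360.
seq2–seq3: 6/28 differ, p = 0.214, d = 0.252.
The smallest distance is between seq2 and seq3.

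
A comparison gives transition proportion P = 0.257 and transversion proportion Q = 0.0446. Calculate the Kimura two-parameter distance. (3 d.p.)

0.432

Under the Kimura two-parameter model, d = −½ ln(1 − 2P − Q) − ¼ ln(1 − 2Q).
1 − 2P − Q = 0.4414, giving −½ ln(0.4414) = 0.408902.
1 − 2Q = 0.9108, giving −¼ ln(0.9108) = 0.023358.
d = 0.408902 + 0.023358 = 0.432260.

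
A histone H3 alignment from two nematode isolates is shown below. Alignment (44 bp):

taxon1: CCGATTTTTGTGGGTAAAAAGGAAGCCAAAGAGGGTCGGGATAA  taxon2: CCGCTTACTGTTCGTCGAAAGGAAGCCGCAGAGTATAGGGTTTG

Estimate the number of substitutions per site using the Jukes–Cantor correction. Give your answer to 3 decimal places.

The sequences differ at 15 of 44 sites, so p = 15/44 ≈ 0.340909.
d = −(3/4) ln(1 − 4p/3) = −0.75 ln(1 − 0.454545) = −0.75 ln(0.545455)
  = −0.75 × (-0.606135) = 0.454601 substitutions/site.

0.455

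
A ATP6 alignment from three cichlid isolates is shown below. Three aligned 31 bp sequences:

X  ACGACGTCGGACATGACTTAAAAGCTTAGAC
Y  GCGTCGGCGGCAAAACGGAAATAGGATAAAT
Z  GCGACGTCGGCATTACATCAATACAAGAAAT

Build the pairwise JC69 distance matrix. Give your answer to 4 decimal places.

X–Y: 16/31 sites differ → p ≈ 0.516129, d = −0.75 ln(1 − 0.688172) = 0.873978 ≈ 0.8740.
X–Z: 15/31 sites differ → p ≈ 0.483871, d = −0.75 ln(1 − 0.645161) = 0.777068 ≈ 0.7771.
Y–Z: 10/31 sites differ → p ≈ 0.322581, d = −0.75 ln(1 − 0.430108) = 0.421731 ≈ 0.4217.

d(X,Y) = 0.8740, d(X,Z) = 0.7771, d(Y,Z) = 0.4217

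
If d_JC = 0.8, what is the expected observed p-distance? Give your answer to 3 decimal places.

0.492

p = (3/4)(1 − e^(−4d/3)) = 0.75 × (1 − e^(-1.066667)) = 0.75 × (1 − 0.344154) = 0.491885.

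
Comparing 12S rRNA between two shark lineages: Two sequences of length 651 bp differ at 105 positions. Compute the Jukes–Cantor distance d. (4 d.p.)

0.1816

p = 105/651 ≈ 0.16129.
d = −(3/4) ln(1 − 4p/3) = −0.75 ln(1 − 0.215053) = −0.75 ln(0.784947)
  = −0.75 × (-0.242139) = 0.181604 substitutions/site.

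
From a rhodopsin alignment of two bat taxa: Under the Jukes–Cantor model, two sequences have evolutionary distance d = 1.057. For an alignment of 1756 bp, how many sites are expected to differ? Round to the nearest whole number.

Invert JC69: p = (3/4)(1 − e^(−4d/3)) = 0.75 × (1 − e^(-1.409333)) = 0.75 × (1 − 0.244306) = 0.566771.
Expected differing sites = pL ≈ 0.566771 × 1756 = 995.249876 ≈ 995.

995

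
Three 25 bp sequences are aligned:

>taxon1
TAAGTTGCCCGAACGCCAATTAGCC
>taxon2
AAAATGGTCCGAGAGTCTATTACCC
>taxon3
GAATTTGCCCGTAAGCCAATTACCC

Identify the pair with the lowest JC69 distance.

taxon1 and taxon3

taxon1–taxon2: 9/25 differ, p = 0.360, d = 0.490.
taxon1–taxon3: 5/25 differ, p = 0.200, d = 0.233.
taxon2–taxon3: 8/25 differ, p = 0.320, d = 0.417.
The smallest distance is between taxon1 and taxon3.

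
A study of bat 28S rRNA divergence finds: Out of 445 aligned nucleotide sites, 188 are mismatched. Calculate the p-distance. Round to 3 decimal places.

0.422

p = 188/445 = 0.422471… ≈ 0.422 (to 3 d.p.).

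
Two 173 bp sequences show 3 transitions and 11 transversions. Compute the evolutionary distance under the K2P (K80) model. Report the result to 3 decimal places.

P = 3/173 ≈ 0.017341 and Q = 11/173 ≈ 0.063584.
Under the Kimura two-parameter model, d = −½ ln(1 − 2P − Q) − ¼ ln(1 − 2Q).
1 − 2P − Q = 0.901734, giving −½ ln(0.901734) = 0.051718.
1 − 2Q = 0.872832, giving −¼ ln(0.872832) = 0.034003.
d = 0.051718 + 0.034003 = 0.085721.

0.086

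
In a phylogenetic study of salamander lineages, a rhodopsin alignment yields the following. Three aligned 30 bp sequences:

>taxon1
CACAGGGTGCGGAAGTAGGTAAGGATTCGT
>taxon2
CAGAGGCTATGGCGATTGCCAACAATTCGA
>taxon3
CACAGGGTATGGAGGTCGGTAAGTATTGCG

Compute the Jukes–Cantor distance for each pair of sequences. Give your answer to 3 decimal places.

d(taxon1,taxon2) = 0.647, d(taxon1,taxon3) = 0.330, d(taxon2,taxon3) = 0.572

taxon1–taxon2: 13/30 sites differ → p ≈ 0.433333, d = −0.75 ln(1 − 0.577777) = 0.646666 ≈ 0.647.
taxon1–taxon3: 8/30 sites differ → p ≈ 0.266667, d = −0.75 ln(1 − 0.355556) = 0.329526 ≈ 0.330.
taxon2–taxon3: 12/30 sites differ → p = 0.4, d = −0.75 ln(1 − 0.533333) = 0.571605 ≈ 0.572.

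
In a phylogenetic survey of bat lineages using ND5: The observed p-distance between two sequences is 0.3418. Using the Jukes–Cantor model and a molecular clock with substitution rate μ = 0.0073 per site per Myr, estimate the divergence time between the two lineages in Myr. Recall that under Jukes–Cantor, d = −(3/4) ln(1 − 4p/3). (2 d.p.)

31.25

d = −(3/4) ln(1 − 4p/3) = −0.75 ln(1 − 0.455733) = −0.75 ln(0.544267)
  = −0.75 × (-0.608315) = 0.456236 substitutions/site.
Under a molecular clock d = 2μt, so t = d/(2μ) = 0.456236 / (2 × 0.0073) = 31.25 Myr.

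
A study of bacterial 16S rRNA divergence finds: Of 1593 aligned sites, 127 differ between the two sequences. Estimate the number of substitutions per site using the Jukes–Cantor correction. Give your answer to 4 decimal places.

p = 127/1593 ≈ 0.079724.
d = −(3/4) ln(1 − 4p/3) = −0.75 ln(1 − 0.106299) = −0.75 ln(0.893701)
  = −0.75 × (-0.112384) = 0.084288 substitutions/site.

0.0843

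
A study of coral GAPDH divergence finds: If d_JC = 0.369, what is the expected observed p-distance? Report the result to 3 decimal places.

0.291

p = (3/4)(1 − e^(−4d/3)) = 0.75 × (1 − e^(-0.492)) = 0.75 × (1 − 0.611402) = 0.291449.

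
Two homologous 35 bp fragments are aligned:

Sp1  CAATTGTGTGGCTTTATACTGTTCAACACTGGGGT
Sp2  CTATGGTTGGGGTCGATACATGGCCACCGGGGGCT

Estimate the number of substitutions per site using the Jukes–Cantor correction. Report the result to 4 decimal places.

The sequences differ at 16 of 35 sites, so p = 16/35 ≈ 0.457143.
d = −(3/4) ln(1 − 4p/3) = −0.75 ln(1 − 0.609524) = −0.75 ln(0.390476)
  = −0.75 × (-0.940389) = 0.705292 substitutions/site.

0.7053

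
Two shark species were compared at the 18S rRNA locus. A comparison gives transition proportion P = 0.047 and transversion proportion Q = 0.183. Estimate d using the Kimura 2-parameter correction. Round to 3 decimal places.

Under the Kimura two-parameter model, d = −½ ln(1 − 2P − Q) − ¼ ln(1 − 2Q).
1 − 2P − Q = 0.723, giving −½ ln(0.723) = 0.162173.
1 − 2Q = 0.634, giving −¼ ln(0.634) = 0.113927.
d = 0.162173 + 0.113927 = 0.276100.

0.276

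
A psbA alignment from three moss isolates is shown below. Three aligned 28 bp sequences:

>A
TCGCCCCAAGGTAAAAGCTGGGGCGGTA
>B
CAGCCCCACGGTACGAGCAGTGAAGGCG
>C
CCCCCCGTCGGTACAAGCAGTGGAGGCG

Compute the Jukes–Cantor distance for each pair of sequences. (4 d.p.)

A–B: 11/28 sites differ → p ≈ 0.392857, d = −0.75 ln(1 − 0.523809) = 0.556452 ≈ 0.5565.
A–C: 11/28 sites differ → p ≈ 0.392857, d = −0.75 ln(1 − 0.523809) = 0.556452 ≈ 0.5565.
B–C: 6/28 sites differ → p ≈ 0.214286, d = −0.75 ln(1 − 0.285715) = 0.252355 ≈ 0.2524.

d(A,B) = 0.5565, d(A,C) = 0.5565, d(B,C) = 0.2524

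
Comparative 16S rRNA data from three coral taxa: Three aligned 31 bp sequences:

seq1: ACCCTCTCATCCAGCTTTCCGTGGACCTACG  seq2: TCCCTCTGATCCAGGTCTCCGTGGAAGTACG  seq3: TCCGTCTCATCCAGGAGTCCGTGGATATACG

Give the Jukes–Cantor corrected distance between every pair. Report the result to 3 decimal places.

seq1–seq2: 6/31 sites differ → p ≈ 0.193548, d = −0.75 ln(1 − 0.258064) = 0.223869 ≈ 0.224.
seq1–seq3: 7/31 sites differ → p ≈ 0.225806, d = −0.75 ln(1 − 0.301075) = 0.268659 ≈ 0.269.
seq2–seq3: 6/31 sites differ → p ≈ 0.193548, d = −0.75 ln(1 − 0.258064) = 0.223869 ≈ 0.224.

d(seq1,seq2) = 0.224, d(seq1,seq3) = 0.269, d(seq2,seq3) = 0.224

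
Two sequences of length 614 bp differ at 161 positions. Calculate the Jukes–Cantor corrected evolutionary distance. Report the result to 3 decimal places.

p = 161/614 ≈ 0.262215.
d = −(3/4) ln(1 − 4p/3) = −0.75 ln(1 − 0.34962) = −0.75 ln(0.65038)
  = −0.75 × (-0.430198) = 0.322649 substitutions/site.

0.323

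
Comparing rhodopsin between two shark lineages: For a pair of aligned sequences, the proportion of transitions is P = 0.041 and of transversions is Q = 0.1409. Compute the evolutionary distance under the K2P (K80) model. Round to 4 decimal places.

Under the Kimura two-parameter model, d = −½ ln(1 − 2P − Q) − ¼ ln(1 − 2Q).
1 − 2P − Q = 0.7771, giving −½ ln(0.7771) = 0.126093.
1 − 2Q = 0.7182, giving −¼ ln(0.7182) = 0.082752.
d = 0.126093 + 0.082752 = 0.208845.

0.2088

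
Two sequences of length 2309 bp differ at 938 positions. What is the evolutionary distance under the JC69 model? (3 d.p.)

p = 938/2309 ≈ 0.406236.
d = −(3/4) ln(1 − 4p/3) = −0.75 ln(1 − 0.541648) = −0.75 ln(0.458352)
  = −0.75 × (-0.780118) = 0.585089 substitutions/site.

0.585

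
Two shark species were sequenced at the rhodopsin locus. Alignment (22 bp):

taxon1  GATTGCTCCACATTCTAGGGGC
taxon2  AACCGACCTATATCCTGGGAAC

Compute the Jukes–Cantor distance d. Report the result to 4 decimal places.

The sequences differ at 11 of 22 sites, so p = 11/22 = 0.5.
d = −(3/4) ln(1 − 4p/3) = −0.75 ln(1 − 0.666667) = −0.75 ln(0.333333)
  = −0.75 × (-1.098613) = 0.823960 substitutions/site.

0.8240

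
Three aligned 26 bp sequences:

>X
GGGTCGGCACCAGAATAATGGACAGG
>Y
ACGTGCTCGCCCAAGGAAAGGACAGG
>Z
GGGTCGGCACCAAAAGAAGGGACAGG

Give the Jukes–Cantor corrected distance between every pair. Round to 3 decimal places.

X–Y: 11/26 sites differ → p ≈ 0.423077, d = −0.75 ln(1 − 0.564103) = 0.622762 ≈ 0.623.
X–Z: 3/26 sites differ → p ≈ 0.115385, d = −0.75 ln(1 − 0.153847) = 0.125291 ≈ 0.125.
Y–Z: 9/26 sites differ → p ≈ 0.346154, d = −0.75 ln(1 − 0.461539) = 0.464280 ≈ 0.464.

d(X,Y) = 0.623, d(X,Z) = 0.125, d(Y,Z) = 0.464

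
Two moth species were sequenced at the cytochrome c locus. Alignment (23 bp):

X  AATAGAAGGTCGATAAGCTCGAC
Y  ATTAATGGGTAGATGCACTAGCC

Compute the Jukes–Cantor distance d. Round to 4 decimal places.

The sequences differ at 10 of 23 sites (2, 5, 6, 7, 11, 15, 16, 17, 20, 22), so p = 10/23 ≈ 0.434783.
d = −(3/4) ln(1 − 4p/3) = −0.75 ln(1 − 0.579711) = −0.75 ln(0.420289)
  = −0.75 × (-0.866813) = 0.650110 substitutions/site.

0.6501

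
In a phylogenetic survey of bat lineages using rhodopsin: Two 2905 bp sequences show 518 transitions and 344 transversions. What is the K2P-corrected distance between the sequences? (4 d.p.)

P = 518/2905 ≈ 0.178313 and Q = 344/2905 ≈ 0.118417.
Under the Kimura two-parameter model, d = −½ ln(1 − 2P − Q) − ¼ ln(1 − 2Q).
1 − 2P − Q = 0.524957, giving −½ ln(0.524957) = 0.322219.
1 − 2Q = 0.763166, giving −¼ ln(0.763166) = 0.067570.
d = 0.322219 + 0.067570 = 0.389789.

0.3898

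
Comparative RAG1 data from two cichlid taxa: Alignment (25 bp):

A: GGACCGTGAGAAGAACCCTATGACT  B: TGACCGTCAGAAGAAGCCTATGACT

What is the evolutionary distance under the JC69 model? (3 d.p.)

0.131

The sequences differ at 3 of 25 sites (1, 8, 16), so p = 3/25 = 0.12.
d = −(3/4) ln(1 − 4p/3) = −0.75 ln(1 − 0.16) = −0.75 ln(0.84)
  = −0.75 × (-0.174353) = 0.130765 substitutions/site.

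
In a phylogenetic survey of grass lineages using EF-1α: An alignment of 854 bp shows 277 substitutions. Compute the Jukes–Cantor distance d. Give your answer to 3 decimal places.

0.425

p = 277/854 ≈ 0.324356.
d = −(3/4) ln(1 − 4p/3) = −0.75 ln(1 − 0.432475) = −0.75 ln(0.567525)
  = −0.75 × (-0.566470) = 0.424853 substitutions/site.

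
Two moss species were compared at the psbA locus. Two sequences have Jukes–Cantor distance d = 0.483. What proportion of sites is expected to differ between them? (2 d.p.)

p = (3/4)(1 − e^(−4d/3)) = 0.75 × (1 − e^(-0.644)) = 0.75 × (1 − 0.525187) = 0.356110.

0.36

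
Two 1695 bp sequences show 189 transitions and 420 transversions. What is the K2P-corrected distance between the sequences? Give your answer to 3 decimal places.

P = 189/1695 ≈ 0.111504 and Q = 420/1695 ≈ 0.247788.
Under the Kimura two-parameter model, d = −½ ln(1 − 2P − Q) − ¼ ln(1 − 2Q).
1 − 2P − Q = 0.529204, giving −½ ln(0.529204) = 0.318191.
1 − 2Q = 0.504424, giving −¼ ln(0.504424) = 0.171085.
d = 0.318191 + 0.171085 = 0.489276.

0.489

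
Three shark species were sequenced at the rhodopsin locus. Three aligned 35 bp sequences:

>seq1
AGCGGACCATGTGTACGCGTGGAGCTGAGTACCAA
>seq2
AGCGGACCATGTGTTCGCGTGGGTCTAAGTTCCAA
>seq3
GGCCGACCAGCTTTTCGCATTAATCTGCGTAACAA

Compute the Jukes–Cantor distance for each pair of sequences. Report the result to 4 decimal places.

d(seq1,seq2) = 0.1585, d(seq1,seq3) = 0.4582, d(seq2,seq3) = 0.5128

seq1–seq2: 5/35 sites differ → p ≈ 0.142857, d = −0.75 ln(1 − 0.190476) = 0.158482 ≈ 0.1585.
seq1–seq3: 12/35 sites differ → p ≈ 0.342857, d = −0.75 ln(1 − 0.457143) = 0.458182 ≈ 0.4582.
seq2–seq3: 13/35 sites differ → p ≈ 0.371429, d = −0.75 ln(1 − 0.495239) = 0.512753 ≈ 0.5128.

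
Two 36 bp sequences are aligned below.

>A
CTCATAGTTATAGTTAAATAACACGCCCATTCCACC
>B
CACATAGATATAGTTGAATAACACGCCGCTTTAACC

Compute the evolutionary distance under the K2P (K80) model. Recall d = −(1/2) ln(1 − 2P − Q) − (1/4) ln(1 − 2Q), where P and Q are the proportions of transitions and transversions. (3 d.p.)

Of 36 sites, 2 differences are transitions and 5 are transversions, so P = 2/36 ≈ 0.055556 and Q = 5/36 ≈ 0.138889.
Under the Kimura two-parameter model, d = −½ ln(1 − 2P − Q) − ¼ ln(1 − 2Q).
1 − 2P − Q = 0.749999, giving −½ ln(0.749999) = 0.143842.
1 − 2Q = 0.722222, giving −¼ ln(0.722222) = 0.081356.
d = 0.143842 + 0.081356 = 0.225198.

0.225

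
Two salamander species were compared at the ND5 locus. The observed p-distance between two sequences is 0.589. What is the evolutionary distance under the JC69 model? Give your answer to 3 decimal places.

1.154

d = −(3/4) ln(1 − 4p/3) = −0.75 ln(1 − 0.785333) = −0.75 ln(0.214667)
  = −0.75 × (-1.538667) = 1.154000 substitutions/site.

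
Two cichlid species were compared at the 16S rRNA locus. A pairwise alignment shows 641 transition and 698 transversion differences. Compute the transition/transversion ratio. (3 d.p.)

0.918

R = 641/698 = 0.918338… ≈ 0.918 (to 3 d.p.).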